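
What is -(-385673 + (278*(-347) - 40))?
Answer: 482179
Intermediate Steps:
-(-385673 + (278*(-347) - 40)) = -(-385673 + (-96466 - 40)) = -(-385673 - 96506) = -1*(-482179) = 482179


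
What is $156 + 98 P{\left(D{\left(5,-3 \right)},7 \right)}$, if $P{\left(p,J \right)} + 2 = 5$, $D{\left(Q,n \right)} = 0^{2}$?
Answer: $450$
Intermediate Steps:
$D{\left(Q,n \right)} = 0$
$P{\left(p,J \right)} = 3$ ($P{\left(p,J \right)} = -2 + 5 = 3$)
$156 + 98 P{\left(D{\left(5,-3 \right)},7 \right)} = 156 + 98 \cdot 3 = 156 + 294 = 450$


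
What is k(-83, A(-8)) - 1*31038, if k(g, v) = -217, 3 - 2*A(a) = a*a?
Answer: -31255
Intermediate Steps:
A(a) = 3/2 - a**2/2 (A(a) = 3/2 - a*a/2 = 3/2 - a**2/2)
k(-83, A(-8)) - 1*31038 = -217 - 1*31038 = -217 - 31038 = -31255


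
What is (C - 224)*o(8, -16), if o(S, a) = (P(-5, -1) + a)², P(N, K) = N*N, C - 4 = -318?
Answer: -43578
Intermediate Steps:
C = -314 (C = 4 - 318 = -314)
P(N, K) = N²
o(S, a) = (25 + a)² (o(S, a) = ((-5)² + a)² = (25 + a)²)
(C - 224)*o(8, -16) = (-314 - 224)*(25 - 16)² = -538*9² = -538*81 = -43578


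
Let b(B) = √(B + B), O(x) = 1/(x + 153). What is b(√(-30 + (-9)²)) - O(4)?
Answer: -1/157 + √2*51^(¼) ≈ 3.7729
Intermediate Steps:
O(x) = 1/(153 + x)
b(B) = √2*√B (b(B) = √(2*B) = √2*√B)
b(√(-30 + (-9)²)) - O(4) = √2*√(√(-30 + (-9)²)) - 1/(153 + 4) = √2*√(√(-30 + 81)) - 1/157 = √2*√(√51) - 1*1/157 = √2*51^(¼) - 1/157 = -1/157 + √2*51^(¼)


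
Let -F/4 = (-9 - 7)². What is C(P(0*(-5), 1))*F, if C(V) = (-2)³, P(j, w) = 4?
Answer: 8192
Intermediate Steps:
F = -1024 (F = -4*(-9 - 7)² = -4*(-16)² = -4*256 = -1024)
C(V) = -8
C(P(0*(-5), 1))*F = -8*(-1024) = 8192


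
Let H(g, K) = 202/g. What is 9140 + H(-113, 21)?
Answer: 1032618/113 ≈ 9138.2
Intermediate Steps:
9140 + H(-113, 21) = 9140 + 202/(-113) = 9140 + 202*(-1/113) = 9140 - 202/113 = 1032618/113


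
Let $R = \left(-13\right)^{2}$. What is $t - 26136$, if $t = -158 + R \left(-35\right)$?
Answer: $-32209$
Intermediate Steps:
$R = 169$
$t = -6073$ ($t = -158 + 169 \left(-35\right) = -158 - 5915 = -6073$)
$t - 26136 = -6073 - 26136 = -32209$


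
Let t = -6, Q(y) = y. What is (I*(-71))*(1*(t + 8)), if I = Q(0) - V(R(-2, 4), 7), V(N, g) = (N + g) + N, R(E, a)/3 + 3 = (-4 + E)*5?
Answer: -27122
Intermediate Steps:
R(E, a) = -69 + 15*E (R(E, a) = -9 + 3*((-4 + E)*5) = -9 + 3*(-20 + 5*E) = -9 + (-60 + 15*E) = -69 + 15*E)
V(N, g) = g + 2*N
I = 191 (I = 0 - (7 + 2*(-69 + 15*(-2))) = 0 - (7 + 2*(-69 - 30)) = 0 - (7 + 2*(-99)) = 0 - (7 - 198) = 0 - 1*(-191) = 0 + 191 = 191)
(I*(-71))*(1*(t + 8)) = (191*(-71))*(1*(-6 + 8)) = -13561*2 = -27122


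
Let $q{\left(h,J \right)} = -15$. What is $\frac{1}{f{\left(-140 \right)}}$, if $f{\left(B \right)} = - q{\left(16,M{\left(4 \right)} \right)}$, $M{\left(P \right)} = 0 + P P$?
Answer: $\frac{1}{15} \approx 0.066667$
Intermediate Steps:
$M{\left(P \right)} = P^{2}$ ($M{\left(P \right)} = 0 + P^{2} = P^{2}$)
$f{\left(B \right)} = 15$ ($f{\left(B \right)} = \left(-1\right) \left(-15\right) = 15$)
$\frac{1}{f{\left(-140 \right)}} = \frac{1}{15}$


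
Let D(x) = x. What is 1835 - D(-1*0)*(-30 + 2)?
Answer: 1835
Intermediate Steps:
1835 - D(-1*0)*(-30 + 2) = 1835 - (-1*0)*(-30 + 2) = 1835 - 0*(-28) = 1835 - 1*0 = 1835 + 0 = 1835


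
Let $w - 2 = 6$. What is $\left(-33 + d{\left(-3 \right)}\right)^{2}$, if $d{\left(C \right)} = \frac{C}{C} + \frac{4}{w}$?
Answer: $\frac{3969}{4} \approx 992.25$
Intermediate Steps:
$w = 8$ ($w = 2 + 6 = 8$)
$d{\left(C \right)} = \frac{3}{2}$ ($d{\left(C \right)} = \frac{C}{C} + \frac{4}{8} = 1 + 4 \cdot \frac{1}{8} = 1 + \frac{1}{2} = \frac{3}{2}$)
$\left(-33 + d{\left(-3 \right)}\right)^{2} = \left(-33 + \frac{3}{2}\right)^{2} = \left(- \frac{63}{2}\right)^{2} = \frac{3969}{4}$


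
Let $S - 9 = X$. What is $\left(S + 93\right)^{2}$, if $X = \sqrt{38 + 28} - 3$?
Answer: $\left(99 + \sqrt{66}\right)^{2} \approx 11476.0$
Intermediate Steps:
$X = -3 + \sqrt{66}$ ($X = \sqrt{66} - 3 = -3 + \sqrt{66} \approx 5.124$)
$S = 6 + \sqrt{66}$ ($S = 9 - \left(3 - \sqrt{66}\right) = 6 + \sqrt{66} \approx 14.124$)
$\left(S + 93\right)^{2} = \left(\left(6 + \sqrt{66}\right) + 93\right)^{2} = \left(99 + \sqrt{66}\right)^{2}$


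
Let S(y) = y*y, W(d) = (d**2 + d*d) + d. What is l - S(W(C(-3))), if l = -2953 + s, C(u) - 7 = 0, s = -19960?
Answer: -33938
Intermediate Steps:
C(u) = 7 (C(u) = 7 + 0 = 7)
W(d) = d + 2*d**2 (W(d) = (d**2 + d**2) + d = 2*d**2 + d = d + 2*d**2)
S(y) = y**2
l = -22913 (l = -2953 - 19960 = -22913)
l - S(W(C(-3))) = -22913 - (7*(1 + 2*7))**2 = -22913 - (7*(1 + 14))**2 = -22913 - (7*15)**2 = -22913 - 1*105**2 = -22913 - 1*11025 = -22913 - 11025 = -33938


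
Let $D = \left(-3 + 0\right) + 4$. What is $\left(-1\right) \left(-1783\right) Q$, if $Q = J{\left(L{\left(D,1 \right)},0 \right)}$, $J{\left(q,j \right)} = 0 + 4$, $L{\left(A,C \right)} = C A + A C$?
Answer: $7132$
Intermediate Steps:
$D = 1$ ($D = -3 + 4 = 1$)
$L{\left(A,C \right)} = 2 A C$ ($L{\left(A,C \right)} = A C + A C = 2 A C$)
$J{\left(q,j \right)} = 4$
$Q = 4$
$\left(-1\right) \left(-1783\right) Q = \left(-1\right) \left(-1783\right) 4 = 1783 \cdot 4 = 7132$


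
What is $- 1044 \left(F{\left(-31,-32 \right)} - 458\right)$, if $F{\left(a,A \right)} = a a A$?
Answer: $32583240$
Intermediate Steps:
$F{\left(a,A \right)} = A a^{2}$ ($F{\left(a,A \right)} = a^{2} A = A a^{2}$)
$- 1044 \left(F{\left(-31,-32 \right)} - 458\right) = - 1044 \left(- 32 \left(-31\right)^{2} - 458\right) = - 1044 \left(\left(-32\right) 961 - 458\right) = - 1044 \left(-30752 - 458\right) = \left(-1044\right) \left(-31210\right) = 32583240$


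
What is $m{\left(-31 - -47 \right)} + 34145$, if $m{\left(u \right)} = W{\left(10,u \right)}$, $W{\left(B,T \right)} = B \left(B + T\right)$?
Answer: $34405$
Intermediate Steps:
$m{\left(u \right)} = 100 + 10 u$ ($m{\left(u \right)} = 10 \left(10 + u\right) = 100 + 10 u$)
$m{\left(-31 - -47 \right)} + 34145 = \left(100 + 10 \left(-31 - -47\right)\right) + 34145 = \left(100 + 10 \left(-31 + 47\right)\right) + 34145 = \left(100 + 10 \cdot 16\right) + 34145 = \left(100 + 160\right) + 34145 = 260 + 34145 = 34405$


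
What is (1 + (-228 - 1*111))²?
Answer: 114244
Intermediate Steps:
(1 + (-228 - 1*111))² = (1 + (-228 - 111))² = (1 - 339)² = (-338)² = 114244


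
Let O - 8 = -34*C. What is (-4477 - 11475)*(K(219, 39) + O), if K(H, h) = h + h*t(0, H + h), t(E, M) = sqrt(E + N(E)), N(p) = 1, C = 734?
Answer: 396726240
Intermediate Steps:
t(E, M) = sqrt(1 + E) (t(E, M) = sqrt(E + 1) = sqrt(1 + E))
K(H, h) = 2*h (K(H, h) = h + h*sqrt(1 + 0) = h + h*sqrt(1) = h + h*1 = h + h = 2*h)
O = -24948 (O = 8 - 34*734 = 8 - 24956 = -24948)
(-4477 - 11475)*(K(219, 39) + O) = (-4477 - 11475)*(2*39 - 24948) = -15952*(78 - 24948) = -15952*(-24870) = 396726240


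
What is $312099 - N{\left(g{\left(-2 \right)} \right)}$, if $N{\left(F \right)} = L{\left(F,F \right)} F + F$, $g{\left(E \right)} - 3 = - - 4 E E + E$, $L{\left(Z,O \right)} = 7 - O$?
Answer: $312252$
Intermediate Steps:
$g{\left(E \right)} = 3 + E + 4 E^{2}$ ($g{\left(E \right)} = 3 - \left(- E + - 4 E E\right) = 3 + \left(- \left(-4\right) E^{2} + E\right) = 3 + \left(4 E^{2} + E\right) = 3 + \left(E + 4 E^{2}\right) = 3 + E + 4 E^{2}$)
$N{\left(F \right)} = F + F \left(7 - F\right)$ ($N{\left(F \right)} = \left(7 - F\right) F + F = F \left(7 - F\right) + F = F + F \left(7 - F\right)$)
$312099 - N{\left(g{\left(-2 \right)} \right)} = 312099 - \left(3 - 2 + 4 \left(-2\right)^{2}\right) \left(8 - \left(3 - 2 + 4 \left(-2\right)^{2}\right)\right) = 312099 - \left(3 - 2 + 4 \cdot 4\right) \left(8 - \left(3 - 2 + 4 \cdot 4\right)\right) = 312099 - \left(3 - 2 + 16\right) \left(8 - \left(3 - 2 + 16\right)\right) = 312099 - 17 \left(8 - 17\right) = 312099 - 17 \left(-9\right) = 312099 - -153 = 312099 + 153 = 312252$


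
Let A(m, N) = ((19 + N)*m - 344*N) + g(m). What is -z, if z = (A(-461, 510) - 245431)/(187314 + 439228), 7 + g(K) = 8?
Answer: 664739/626542 ≈ 1.0610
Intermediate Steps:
g(K) = 1 (g(K) = -7 + 8 = 1)
A(m, N) = 1 - 344*N + m*(19 + N) (A(m, N) = ((19 + N)*m - 344*N) + 1 = (m*(19 + N) - 344*N) + 1 = (-344*N + m*(19 + N)) + 1 = 1 - 344*N + m*(19 + N))
z = -664739/626542 (z = ((1 - 344*510 + 19*(-461) + 510*(-461)) - 245431)/(187314 + 439228) = ((1 - 175440 - 8759 - 235110) - 245431)/626542 = (-419308 - 245431)*(1/626542) = -664739*1/626542 = -664739/626542 ≈ -1.0610)
-z = -1*(-664739/626542) = 664739/626542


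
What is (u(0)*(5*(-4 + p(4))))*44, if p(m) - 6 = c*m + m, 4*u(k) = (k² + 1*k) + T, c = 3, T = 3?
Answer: 2970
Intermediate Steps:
u(k) = ¾ + k/4 + k²/4 (u(k) = ((k² + 1*k) + 3)/4 = ((k² + k) + 3)/4 = ((k + k²) + 3)/4 = (3 + k + k²)/4 = ¾ + k/4 + k²/4)
p(m) = 6 + 4*m (p(m) = 6 + (3*m + m) = 6 + 4*m)
(u(0)*(5*(-4 + p(4))))*44 = ((¾ + (¼)*0 + (¼)*0²)*(5*(-4 + (6 + 4*4))))*44 = ((¾ + 0 + (¼)*0)*(5*(-4 + (6 + 16))))*44 = ((¾ + 0 + 0)*(5*(-4 + 22)))*44 = (3*(5*18)/4)*44 = ((¾)*90)*44 = (135/2)*44 = 2970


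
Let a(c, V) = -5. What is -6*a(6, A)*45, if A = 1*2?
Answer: 1350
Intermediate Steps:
A = 2
-6*a(6, A)*45 = -6*(-5)*45 = 30*45 = 1350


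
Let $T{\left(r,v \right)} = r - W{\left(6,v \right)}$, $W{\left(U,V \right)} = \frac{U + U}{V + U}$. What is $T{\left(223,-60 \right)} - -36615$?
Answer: $\frac{331544}{9} \approx 36838.0$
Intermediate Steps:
$W{\left(U,V \right)} = \frac{2 U}{U + V}$
$T{\left(r,v \right)} = r - \frac{12}{6 + v}$ ($T{\left(r,v \right)} = r - 2 \cdot 6 \frac{1}{6 + v} = r - \frac{12}{6 + v}$)
$T{\left(223,-60 \right)} - -36615 = \frac{-12 + 223 \left(6 - 60\right)}{6 - 60} - -36615 = \frac{-12 + 223 \left(-54\right)}{-54} + 36615 = - \frac{-12 - 12042}{54} + 36615 = \left(- \frac{1}{54}\right) \left(-12054\right) + 36615 = \frac{2009}{9} + 36615 = \frac{331544}{9}$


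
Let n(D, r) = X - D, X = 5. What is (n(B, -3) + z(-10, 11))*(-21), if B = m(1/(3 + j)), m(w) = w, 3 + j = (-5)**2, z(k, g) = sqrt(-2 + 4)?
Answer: -2604/25 - 21*sqrt(2) ≈ -133.86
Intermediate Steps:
z(k, g) = sqrt(2)
j = 22 (j = -3 + (-5)**2 = -3 + 25 = 22)
B = 1/25 (B = 1/(3 + 22) = 1/25 ≈ 0.040000)
n(D, r) = 5 - D
(n(B, -3) + z(-10, 11))*(-21) = ((5 - 1*1/25) + sqrt(2))*(-21) = ((5 - 1/25) + sqrt(2))*(-21) = (124/25 + sqrt(2))*(-21) = -2604/25 - 21*sqrt(2)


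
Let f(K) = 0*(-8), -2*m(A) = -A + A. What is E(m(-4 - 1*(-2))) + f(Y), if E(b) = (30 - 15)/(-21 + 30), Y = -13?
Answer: 5/3 ≈ 1.6667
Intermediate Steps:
m(A) = 0 (m(A) = -(-A + A)/2 = -1/2*0 = 0)
E(b) = 5/3 (E(b) = 15/9 = 15*(1/9) = 5/3)
f(K) = 0
E(m(-4 - 1*(-2))) + f(Y) = 5/3 + 0 = 5/3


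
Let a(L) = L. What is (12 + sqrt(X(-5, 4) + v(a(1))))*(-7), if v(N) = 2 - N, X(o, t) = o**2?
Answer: -84 - 7*sqrt(26) ≈ -119.69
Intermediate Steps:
(12 + sqrt(X(-5, 4) + v(a(1))))*(-7) = (12 + sqrt((-5)**2 + (2 - 1*1)))*(-7) = (12 + sqrt(25 + (2 - 1)))*(-7) = (12 + sqrt(25 + 1))*(-7) = (12 + sqrt(26))*(-7) = -84 - 7*sqrt(26)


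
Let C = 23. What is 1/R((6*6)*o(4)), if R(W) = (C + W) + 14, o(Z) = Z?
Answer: 1/181 ≈ 0.0055249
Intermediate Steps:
R(W) = 37 + W (R(W) = (23 + W) + 14 = 37 + W)
1/R((6*6)*o(4)) = 1/(37 + (6*6)*4) = 1/(37 + 36*4) = 1/(37 + 144) = 1/181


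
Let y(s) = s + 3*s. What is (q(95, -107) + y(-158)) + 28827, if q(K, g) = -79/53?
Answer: 1494256/53 ≈ 28194.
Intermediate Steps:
y(s) = 4*s
q(K, g) = -79/53 (q(K, g) = -79*1/53 = -79/53)
(q(95, -107) + y(-158)) + 28827 = (-79/53 + 4*(-158)) + 28827 = (-79/53 - 632) + 28827 = -33575/53 + 28827 = 1494256/53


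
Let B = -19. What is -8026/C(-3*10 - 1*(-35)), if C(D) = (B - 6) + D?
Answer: 4013/10 ≈ 401.30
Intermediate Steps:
C(D) = -25 + D (C(D) = (-19 - 6) + D = -25 + D)
-8026/C(-3*10 - 1*(-35)) = -8026/(-25 + (-3*10 - 1*(-35))) = -8026/(-25 + (-30 + 35)) = -8026/(-25 + 5) = -8026/(-20) = -8026*(-1/20) = 4013/10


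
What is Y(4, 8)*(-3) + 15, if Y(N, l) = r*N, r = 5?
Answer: -45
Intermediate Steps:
Y(N, l) = 5*N
Y(4, 8)*(-3) + 15 = (5*4)*(-3) + 15 = 20*(-3) + 15 = -60 + 15 = -45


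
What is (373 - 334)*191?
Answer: 7449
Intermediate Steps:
(373 - 334)*191 = 39*191 = 7449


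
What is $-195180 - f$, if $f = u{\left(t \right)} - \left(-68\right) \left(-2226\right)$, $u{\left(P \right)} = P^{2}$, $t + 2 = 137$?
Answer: $-62037$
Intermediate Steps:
$t = 135$ ($t = -2 + 137 = 135$)
$f = -133143$ ($f = 135^{2} - \left(-68\right) \left(-2226\right) = 18225 - 151368 = -133143$)
$-195180 - f = -195180 - -133143 = -195180 + 133143 = -62037$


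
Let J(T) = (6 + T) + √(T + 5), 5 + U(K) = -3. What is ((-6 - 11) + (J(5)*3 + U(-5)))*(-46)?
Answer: -368 - 138*√10 ≈ -804.39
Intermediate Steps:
U(K) = -8 (U(K) = -5 - 3 = -8)
J(T) = 6 + T + √(5 + T) (J(T) = (6 + T) + √(5 + T) = 6 + T + √(5 + T))
((-6 - 11) + (J(5)*3 + U(-5)))*(-46) = ((-6 - 11) + ((6 + 5 + √(5 + 5))*3 - 8))*(-46) = (-17 + ((6 + 5 + √10)*3 - 8))*(-46) = (-17 + ((11 + √10)*3 - 8))*(-46) = (-17 + ((33 + 3*√10) - 8))*(-46) = (-17 + (25 + 3*√10))*(-46) = (8 + 3*√10)*(-46) = -368 - 138*√10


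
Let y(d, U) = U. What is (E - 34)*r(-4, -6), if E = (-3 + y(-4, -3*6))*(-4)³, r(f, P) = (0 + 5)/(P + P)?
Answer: -3275/6 ≈ -545.83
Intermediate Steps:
r(f, P) = 5/(2*P) (r(f, P) = 5/((2*P)) = 5*(1/(2*P)) = 5/(2*P))
E = 1344 (E = (-3 - 3*6)*(-4)³ = (-3 - 18)*(-64) = -21*(-64) = 1344)
(E - 34)*r(-4, -6) = (1344 - 34)*((5/2)/(-6)) = 1310*((5/2)*(-⅙)) = 1310*(-5/12) = -3275/6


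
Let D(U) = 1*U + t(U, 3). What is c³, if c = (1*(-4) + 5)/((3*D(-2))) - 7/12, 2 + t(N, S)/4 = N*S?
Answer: -1771561/8489664 ≈ -0.20867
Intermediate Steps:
t(N, S) = -8 + 4*N*S (t(N, S) = -8 + 4*(N*S) = -8 + 4*N*S)
D(U) = -8 + 13*U (D(U) = 1*U + (-8 + 4*U*3) = U + (-8 + 12*U) = -8 + 13*U)
c = -121/204 (c = (1*(-4) + 5)/((3*(-8 + 13*(-2)))) - 7/12 = (-4 + 5)/((3*(-8 - 26))) - 7*1/12 = 1/(3*(-34)) - 7/12 = 1/(-102) - 7/12 = 1*(-1/102) - 7/12 = -1/102 - 7/12 = -121/204 ≈ -0.59314)
c³ = (-121/204)³ = -1771561/8489664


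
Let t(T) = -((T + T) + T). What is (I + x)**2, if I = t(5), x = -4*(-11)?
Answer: 841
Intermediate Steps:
t(T) = -3*T (t(T) = -(2*T + T) = -3*T)
x = 44
I = -15 (I = -3*5 = -15)
(I + x)**2 = (-15 + 44)**2 = 29**2 = 841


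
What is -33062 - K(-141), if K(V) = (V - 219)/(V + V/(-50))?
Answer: -76147786/2303 ≈ -33065.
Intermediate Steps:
K(V) = 50*(-219 + V)/(49*V) (K(V) = (-219 + V)/(V + V*(-1/50)) = (-219 + V)/(V - V/50) = (-219 + V)/((49*V/50)) = (-219 + V)*(50/(49*V)) = 50*(-219 + V)/(49*V))
-33062 - K(-141) = -33062 - 50*(-219 - 141)/(49*(-141)) = -33062 - 50*(-1)*(-360)/(49*141) = -33062 - 1*6000/2303 = -33062 - 6000/2303 = -76147786/2303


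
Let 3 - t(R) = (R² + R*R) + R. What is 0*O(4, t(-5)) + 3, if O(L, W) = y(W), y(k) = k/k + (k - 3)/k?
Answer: 3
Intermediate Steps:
t(R) = 3 - R - 2*R² (t(R) = 3 - ((R² + R*R) + R) = 3 - ((R² + R²) + R) = 3 - (2*R² + R) = 3 - (R + 2*R²) = 3 + (-R - 2*R²) = 3 - R - 2*R²)
y(k) = 1 + (-3 + k)/k
O(L, W) = 2 - 3/W
0*O(4, t(-5)) + 3 = 0*(2 - 3/(3 - 1*(-5) - 2*(-5)²)) + 3 = 0*(2 - 3/(3 + 5 - 2*25)) + 3 = 0*(2 - 3/(3 + 5 - 50)) + 3 = 0*(2 - 3/(-42)) + 3 = 0*(2 - 3*(-1/42)) + 3 = 0*(2 + 1/14) + 3 = 0*(29/14) + 3 = 0 + 3 = 3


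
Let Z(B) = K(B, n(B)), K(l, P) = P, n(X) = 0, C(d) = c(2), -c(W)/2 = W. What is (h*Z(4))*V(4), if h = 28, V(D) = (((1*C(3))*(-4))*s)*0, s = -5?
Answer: 0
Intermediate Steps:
c(W) = -2*W
C(d) = -4 (C(d) = -2*2 = -4)
Z(B) = 0
V(D) = 0 (V(D) = (((1*(-4))*(-4))*(-5))*0 = (-4*(-4)*(-5))*0 = (16*(-5))*0 = -80*0 = 0)
(h*Z(4))*V(4) = (28*0)*0 = 0*0 = 0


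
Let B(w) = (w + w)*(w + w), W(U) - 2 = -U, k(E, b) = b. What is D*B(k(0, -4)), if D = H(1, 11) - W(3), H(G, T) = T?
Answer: 768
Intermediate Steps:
W(U) = 2 - U
B(w) = 4*w² (B(w) = (2*w)*(2*w) = 4*w²)
D = 12 (D = 11 - (2 - 1*3) = 11 - (2 - 3) = 11 - 1*(-1) = 11 + 1 = 12)
D*B(k(0, -4)) = 12*(4*(-4)²) = 12*(4*16) = 12*64 = 768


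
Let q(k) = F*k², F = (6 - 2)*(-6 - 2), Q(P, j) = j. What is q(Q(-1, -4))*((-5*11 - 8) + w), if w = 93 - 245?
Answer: 110080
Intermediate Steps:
F = -32 (F = 4*(-8) = -32)
q(k) = -32*k²
w = -152
q(Q(-1, -4))*((-5*11 - 8) + w) = (-32*(-4)²)*((-5*11 - 8) - 152) = (-32*16)*((-55 - 8) - 152) = -512*(-63 - 152) = -512*(-215) = 110080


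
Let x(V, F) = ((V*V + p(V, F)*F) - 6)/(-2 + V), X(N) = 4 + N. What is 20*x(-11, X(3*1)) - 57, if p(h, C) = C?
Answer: -4021/13 ≈ -309.31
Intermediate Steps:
x(V, F) = (-6 + F**2 + V**2)/(-2 + V) (x(V, F) = ((V*V + F*F) - 6)/(-2 + V) = ((V**2 + F**2) - 6)/(-2 + V) = ((F**2 + V**2) - 6)/(-2 + V) = (-6 + F**2 + V**2)/(-2 + V))
20*x(-11, X(3*1)) - 57 = 20*((-6 + (4 + 3*1)**2 + (-11)**2)/(-2 - 11)) - 57 = 20*((-6 + (4 + 3)**2 + 121)/(-13)) - 57 = 20*(-(-6 + 7**2 + 121)/13) - 57 = 20*(-(-6 + 49 + 121)/13) - 57 = 20*(-1/13*164) - 57 = 20*(-164/13) - 57 = -3280/13 - 57 = -4021/13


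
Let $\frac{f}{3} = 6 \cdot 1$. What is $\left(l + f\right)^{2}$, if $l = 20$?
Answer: $1444$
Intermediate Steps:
$f = 18$ ($f = 3 \cdot 6 \cdot 1 = 3 \cdot 6 = 18$)
$\left(l + f\right)^{2} = \left(20 + 18\right)^{2} = 38^{2} = 1444$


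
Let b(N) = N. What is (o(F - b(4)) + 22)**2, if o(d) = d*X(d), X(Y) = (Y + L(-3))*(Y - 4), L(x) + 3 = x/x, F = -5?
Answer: 1600225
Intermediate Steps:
L(x) = -2 (L(x) = -3 + x/x = -3 + 1 = -2)
X(Y) = (-4 + Y)*(-2 + Y) (X(Y) = (Y - 2)*(Y - 4) = (-2 + Y)*(-4 + Y) = (-4 + Y)*(-2 + Y))
o(d) = d*(8 + d**2 - 6*d)
(o(F - b(4)) + 22)**2 = ((-5 - 1*4)*(8 + (-5 - 1*4)**2 - 6*(-5 - 1*4)) + 22)**2 = ((-5 - 4)*(8 + (-5 - 4)**2 - 6*(-5 - 4)) + 22)**2 = (-9*(8 + (-9)**2 - 6*(-9)) + 22)**2 = (-9*(8 + 81 + 54) + 22)**2 = (-9*143 + 22)**2 = (-1287 + 22)**2 = (-1265)**2 = 1600225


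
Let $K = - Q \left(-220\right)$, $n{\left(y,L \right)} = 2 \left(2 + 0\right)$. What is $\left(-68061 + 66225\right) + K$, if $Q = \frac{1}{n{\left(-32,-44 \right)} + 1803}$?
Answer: $- \frac{3317432}{1807} \approx -1835.9$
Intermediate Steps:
$n{\left(y,L \right)} = 4$ ($n{\left(y,L \right)} = 2 \cdot 2 = 4$)
$Q = \frac{1}{1807}$ ($Q = \frac{1}{4 + 1803} = \frac{1}{1807} \approx 0.0005534$)
$K = \frac{220}{1807}$ ($K = - \frac{-220}{1807} = \left(-1\right) \left(- \frac{220}{1807}\right) = \frac{220}{1807} \approx 0.12175$)
$\left(-68061 + 66225\right) + K = \left(-68061 + 66225\right) + \frac{220}{1807} = -1836 + \frac{220}{1807} = - \frac{3317432}{1807}$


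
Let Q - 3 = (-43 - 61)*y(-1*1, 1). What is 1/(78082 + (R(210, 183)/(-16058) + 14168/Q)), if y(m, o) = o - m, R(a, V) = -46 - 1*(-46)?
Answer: 205/15992642 ≈ 1.2818e-5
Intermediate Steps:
R(a, V) = 0 (R(a, V) = -46 + 46 = 0)
Q = -205 (Q = 3 + (-43 - 61)*(1 - (-1)) = 3 - 104*(1 - 1*(-1)) = 3 - 104*(1 + 1) = 3 - 104*2 = 3 - 208 = -205)
1/(78082 + (R(210, 183)/(-16058) + 14168/Q)) = 1/(78082 + (0/(-16058) + 14168/(-205))) = 1/(78082 + (0*(-1/16058) + 14168*(-1/205))) = 1/(78082 + (0 - 14168/205)) = 1/(78082 - 14168/205) = 1/(15992642/205) = 205/15992642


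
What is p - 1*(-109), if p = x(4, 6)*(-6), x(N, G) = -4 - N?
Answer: 157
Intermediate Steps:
p = 48 (p = (-4 - 1*4)*(-6) = (-4 - 4)*(-6) = -8*(-6) = 48)
p - 1*(-109) = 48 - 1*(-109) = 48 + 109 = 157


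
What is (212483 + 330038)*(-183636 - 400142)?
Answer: -316711824338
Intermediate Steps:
(212483 + 330038)*(-183636 - 400142) = 542521*(-583778) = -316711824338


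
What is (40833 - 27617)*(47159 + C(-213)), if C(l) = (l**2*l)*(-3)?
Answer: 383765547200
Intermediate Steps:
C(l) = -3*l**3 (C(l) = l**3*(-3) = -3*l**3)
(40833 - 27617)*(47159 + C(-213)) = (40833 - 27617)*(47159 - 3*(-213)**3) = 13216*(47159 - 3*(-9663597)) = 13216*(47159 + 28990791) = 13216*29037950 = 383765547200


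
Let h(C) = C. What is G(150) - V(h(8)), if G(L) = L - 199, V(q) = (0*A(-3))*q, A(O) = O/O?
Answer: -49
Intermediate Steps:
A(O) = 1
V(q) = 0 (V(q) = (0*1)*q = 0*q = 0)
G(L) = -199 + L
G(150) - V(h(8)) = (-199 + 150) - 1*0 = -49 + 0 = -49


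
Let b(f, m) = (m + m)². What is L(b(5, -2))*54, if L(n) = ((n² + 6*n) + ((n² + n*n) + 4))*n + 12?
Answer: 750600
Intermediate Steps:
b(f, m) = 4*m² (b(f, m) = (2*m)² = 4*m²)
L(n) = 12 + n*(4 + 3*n² + 6*n) (L(n) = ((n² + 6*n) + ((n² + n²) + 4))*n + 12 = ((n² + 6*n) + (2*n² + 4))*n + 12 = ((n² + 6*n) + (4 + 2*n²))*n + 12 = (4 + 3*n² + 6*n)*n + 12 = n*(4 + 3*n² + 6*n) + 12 = 12 + n*(4 + 3*n² + 6*n))
L(b(5, -2))*54 = (12 + 3*(4*(-2)²)³ + 4*(4*(-2)²) + 6*(4*(-2)²)²)*54 = (12 + 3*(4*4)³ + 4*(4*4) + 6*(4*4)²)*54 = (12 + 3*16³ + 4*16 + 6*16²)*54 = (12 + 3*4096 + 64 + 6*256)*54 = (12 + 12288 + 64 + 1536)*54 = 13900*54 = 750600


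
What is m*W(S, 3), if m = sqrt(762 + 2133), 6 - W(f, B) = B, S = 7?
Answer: 3*sqrt(2895) ≈ 161.42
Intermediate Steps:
W(f, B) = 6 - B
m = sqrt(2895) ≈ 53.805
m*W(S, 3) = sqrt(2895)*(6 - 1*3) = sqrt(2895)*(6 - 3) = sqrt(2895)*3 = 3*sqrt(2895)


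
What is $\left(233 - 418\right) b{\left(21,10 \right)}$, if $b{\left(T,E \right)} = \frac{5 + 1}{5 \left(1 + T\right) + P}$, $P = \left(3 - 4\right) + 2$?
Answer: $-10$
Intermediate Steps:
$P = 1$ ($P = -1 + 2 = 1$)
$b{\left(T,E \right)} = \frac{6}{6 + 5 T}$ ($b{\left(T,E \right)} = \frac{5 + 1}{5 \left(1 + T\right) + 1} = \frac{6}{\left(5 + 5 T\right) + 1} = \frac{6}{6 + 5 T}$)
$\left(233 - 418\right) b{\left(21,10 \right)} = \left(233 - 418\right) \frac{6}{6 + 5 \cdot 21} = - 185 \frac{6}{6 + 105} = - 185 \cdot \frac{6}{111} = - 185 \cdot 6 \cdot \frac{1}{111} = \left(-185\right) \frac{2}{37} = -10$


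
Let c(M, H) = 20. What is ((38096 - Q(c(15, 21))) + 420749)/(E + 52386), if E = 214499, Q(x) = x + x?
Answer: 91761/53377 ≈ 1.7191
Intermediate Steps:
Q(x) = 2*x
((38096 - Q(c(15, 21))) + 420749)/(E + 52386) = ((38096 - 2*20) + 420749)/(214499 + 52386) = ((38096 - 1*40) + 420749)/266885 = ((38096 - 40) + 420749)*(1/266885) = (38056 + 420749)*(1/266885) = 458805*(1/266885) = 91761/53377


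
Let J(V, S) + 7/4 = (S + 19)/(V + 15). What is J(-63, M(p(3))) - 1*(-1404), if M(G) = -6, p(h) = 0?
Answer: 67295/48 ≈ 1402.0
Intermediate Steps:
J(V, S) = -7/4 + (19 + S)/(15 + V) (J(V, S) = -7/4 + (S + 19)/(V + 15) = -7/4 + (19 + S)/(15 + V))
J(-63, M(p(3))) - 1*(-1404) = (-29 - 7*(-63) + 4*(-6))/(4*(15 - 63)) - 1*(-1404) = (¼)*(-29 + 441 - 24)/(-48) + 1404 = (¼)*(-1/48)*388 + 1404 = -97/48 + 1404 = 67295/48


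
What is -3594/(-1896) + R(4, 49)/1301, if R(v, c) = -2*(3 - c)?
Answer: 808371/411116 ≈ 1.9663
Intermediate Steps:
R(v, c) = -6 + 2*c
-3594/(-1896) + R(4, 49)/1301 = -3594/(-1896) + (-6 + 2*49)/1301 = -3594*(-1/1896) + (-6 + 98)*(1/1301) = 599/316 + 92*(1/1301) = 599/316 + 92/1301 = 808371/411116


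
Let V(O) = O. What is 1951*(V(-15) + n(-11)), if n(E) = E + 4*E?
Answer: -136570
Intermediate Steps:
n(E) = 5*E
1951*(V(-15) + n(-11)) = 1951*(-15 + 5*(-11)) = 1951*(-15 - 55) = 1951*(-70) = -136570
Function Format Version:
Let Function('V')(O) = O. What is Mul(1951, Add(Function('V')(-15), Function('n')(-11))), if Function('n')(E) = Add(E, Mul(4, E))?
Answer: -136570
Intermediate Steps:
Function('n')(E) = Mul(5, E)
Mul(1951, Add(Function('V')(-15), Function('n')(-11))) = Mul(1951, Add(-15, Mul(5, -11))) = Mul(1951, Add(-15, -55)) = Mul(1951, -70) = -136570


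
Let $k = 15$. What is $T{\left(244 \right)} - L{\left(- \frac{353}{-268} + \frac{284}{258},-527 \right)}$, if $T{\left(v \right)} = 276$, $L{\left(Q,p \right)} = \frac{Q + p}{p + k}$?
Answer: $\frac{4867302613}{17700864} \approx 274.98$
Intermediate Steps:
$L{\left(Q,p \right)} = \frac{Q + p}{15 + p}$ ($L{\left(Q,p \right)} = \frac{Q + p}{p + 15} = \frac{Q + p}{15 + p}$)
$T{\left(244 \right)} - L{\left(- \frac{353}{-268} + \frac{284}{258},-527 \right)} = 276 - \frac{\left(- \frac{353}{-268} + \frac{284}{258}\right) - 527}{15 - 527} = 276 - \frac{\left(\left(-353\right) \left(- \frac{1}{268}\right) + 284 \cdot \frac{1}{258}\right) - 527}{-512} = 276 - - \frac{\left(\frac{353}{268} + \frac{142}{129}\right) - 527}{512} = 276 - - \frac{\frac{83593}{34572} - 527}{512} = 276 - \left(- \frac{1}{512}\right) \left(- \frac{18135851}{34572}\right) = 276 - \frac{18135851}{17700864} = \frac{4867302613}{17700864}$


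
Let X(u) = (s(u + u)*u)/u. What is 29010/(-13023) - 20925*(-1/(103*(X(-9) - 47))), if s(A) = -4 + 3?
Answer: -46214635/7153968 ≈ -6.4600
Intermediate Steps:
s(A) = -1
X(u) = -1 (X(u) = (-u)/u = -1)
29010/(-13023) - 20925*(-1/(103*(X(-9) - 47))) = 29010/(-13023) - 20925*(-1/(103*(-1 - 47))) = 29010*(-1/13023) - 20925/((-48*(-103))) = -9670/4341 - 20925/4944 = -9670/4341 - 20925*1/4944 = -9670/4341 - 6975/1648 = -46214635/7153968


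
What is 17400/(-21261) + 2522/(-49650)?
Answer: -152921707/175934775 ≈ -0.86919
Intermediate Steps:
17400/(-21261) + 2522/(-49650) = 17400*(-1/21261) + 2522*(-1/49650) = -5800/7087 - 1261/24825 = -152921707/175934775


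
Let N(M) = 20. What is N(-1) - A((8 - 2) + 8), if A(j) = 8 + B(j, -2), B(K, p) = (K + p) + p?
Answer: 2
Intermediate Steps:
B(K, p) = K + 2*p
A(j) = 4 + j (A(j) = 8 + (j + 2*(-2)) = 8 + (j - 4) = 8 + (-4 + j) = 4 + j)
N(-1) - A((8 - 2) + 8) = 20 - (4 + ((8 - 2) + 8)) = 20 - (4 + (6 + 8)) = 20 - (4 + 14) = 20 - 1*18 = 20 - 18 = 2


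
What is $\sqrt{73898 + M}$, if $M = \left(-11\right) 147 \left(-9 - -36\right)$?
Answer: $\sqrt{30239} \approx 173.89$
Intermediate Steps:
$M = -43659$ ($M = - 1617 \left(-9 + 36\right) = \left(-1617\right) 27 = -43659$)
$\sqrt{73898 + M} = \sqrt{73898 - 43659} = \sqrt{30239}$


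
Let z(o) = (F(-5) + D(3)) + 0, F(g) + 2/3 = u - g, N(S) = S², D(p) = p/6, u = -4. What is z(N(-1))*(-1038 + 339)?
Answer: -1165/2 ≈ -582.50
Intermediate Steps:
D(p) = p/6 (D(p) = p*(⅙) = p/6)
F(g) = -14/3 - g (F(g) = -⅔ + (-4 - g) = -14/3 - g)
z(o) = ⅚ (z(o) = ((-14/3 - 1*(-5)) + (⅙)*3) + 0 = ((-14/3 + 5) + ½) + 0 = (⅓ + ½) + 0 = ⅚ + 0 = ⅚)
z(N(-1))*(-1038 + 339) = 5*(-1038 + 339)/6 = (⅚)*(-699) = -1165/2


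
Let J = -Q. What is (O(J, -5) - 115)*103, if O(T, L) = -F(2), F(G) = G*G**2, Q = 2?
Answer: -12669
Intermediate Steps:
J = -2 (J = -1*2 = -2)
F(G) = G**3
O(T, L) = -8 (O(T, L) = -1*2**3 = -1*8 = -8)
(O(J, -5) - 115)*103 = (-8 - 115)*103 = -123*103 = -12669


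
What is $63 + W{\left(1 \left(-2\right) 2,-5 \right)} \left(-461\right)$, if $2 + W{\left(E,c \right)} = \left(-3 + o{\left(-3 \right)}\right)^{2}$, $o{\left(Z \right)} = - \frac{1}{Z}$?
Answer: $- \frac{20639}{9} \approx -2293.2$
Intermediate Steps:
$W{\left(E,c \right)} = \frac{46}{9}$ ($W{\left(E,c \right)} = -2 + \left(-3 - \frac{1}{-3}\right)^{2} = -2 + \left(-3 - - \frac{1}{3}\right)^{2} = -2 + \left(-3 + \frac{1}{3}\right)^{2} = -2 + \left(- \frac{8}{3}\right)^{2} = -2 + \frac{64}{9} = \frac{46}{9}$)
$63 + W{\left(1 \left(-2\right) 2,-5 \right)} \left(-461\right) = 63 + \frac{46}{9} \left(-461\right) = 63 - \frac{21206}{9} = - \frac{20639}{9}$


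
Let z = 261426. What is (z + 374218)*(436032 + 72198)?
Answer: 323053350120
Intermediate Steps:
(z + 374218)*(436032 + 72198) = (261426 + 374218)*(436032 + 72198) = 635644*508230 = 323053350120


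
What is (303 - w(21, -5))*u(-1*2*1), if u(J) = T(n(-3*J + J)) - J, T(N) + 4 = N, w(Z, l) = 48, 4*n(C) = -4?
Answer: -765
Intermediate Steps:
n(C) = -1 (n(C) = (¼)*(-4) = -1)
T(N) = -4 + N
u(J) = -5 - J (u(J) = (-4 - 1) - J = -5 - J)
(303 - w(21, -5))*u(-1*2*1) = (303 - 1*48)*(-5 - (-1*2)) = (303 - 48)*(-5 - (-2)) = 255*(-5 - 1*(-2)) = 255*(-5 + 2) = 255*(-3) = -765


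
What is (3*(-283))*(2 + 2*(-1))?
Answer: 0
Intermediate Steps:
(3*(-283))*(2 + 2*(-1)) = -849*(2 - 2) = -849*0 = 0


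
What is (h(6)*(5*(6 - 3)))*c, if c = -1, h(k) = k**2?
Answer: -540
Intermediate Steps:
(h(6)*(5*(6 - 3)))*c = (6**2*(5*(6 - 3)))*(-1) = (36*(5*3))*(-1) = (36*15)*(-1) = 540*(-1) = -540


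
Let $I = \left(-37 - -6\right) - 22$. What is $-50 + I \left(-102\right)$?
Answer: $5356$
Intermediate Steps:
$I = -53$ ($I = \left(-37 + \left(-11 + 17\right)\right) - 22 = \left(-37 + 6\right) - 22 = -31 - 22 = -53$)
$-50 + I \left(-102\right) = -50 - -5406 = -50 + 5406 = 5356$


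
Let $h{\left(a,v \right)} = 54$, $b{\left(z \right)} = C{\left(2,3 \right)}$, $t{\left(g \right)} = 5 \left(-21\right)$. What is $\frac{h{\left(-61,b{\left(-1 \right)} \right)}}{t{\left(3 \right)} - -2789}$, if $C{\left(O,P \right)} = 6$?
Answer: $\frac{27}{1342} \approx 0.020119$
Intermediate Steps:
$t{\left(g \right)} = -105$
$b{\left(z \right)} = 6$
$\frac{h{\left(-61,b{\left(-1 \right)} \right)}}{t{\left(3 \right)} - -2789} = \frac{54}{-105 - -2789} = \frac{54}{-105 + 2789} = \frac{54}{2684} = 54 \cdot \frac{1}{2684} = \frac{27}{1342}$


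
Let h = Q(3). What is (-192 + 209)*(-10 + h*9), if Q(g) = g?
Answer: 289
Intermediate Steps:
h = 3
(-192 + 209)*(-10 + h*9) = (-192 + 209)*(-10 + 3*9) = 17*(-10 + 27) = 17*17 = 289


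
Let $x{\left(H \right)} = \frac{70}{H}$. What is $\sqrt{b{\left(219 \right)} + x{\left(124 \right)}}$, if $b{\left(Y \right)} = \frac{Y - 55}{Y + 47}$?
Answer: $\frac{\sqrt{80307794}}{8246} \approx 1.0868$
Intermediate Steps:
$b{\left(Y \right)} = \frac{-55 + Y}{47 + Y}$
$\sqrt{b{\left(219 \right)} + x{\left(124 \right)}} = \sqrt{\frac{-55 + 219}{47 + 219} + \frac{70}{124}} = \sqrt{\frac{1}{266} \cdot 164 + 70 \cdot \frac{1}{124}} = \sqrt{\frac{1}{266} \cdot 164 + \frac{35}{62}} = \sqrt{\frac{82}{133} + \frac{35}{62}} = \sqrt{\frac{9739}{8246}} = \frac{\sqrt{80307794}}{8246}$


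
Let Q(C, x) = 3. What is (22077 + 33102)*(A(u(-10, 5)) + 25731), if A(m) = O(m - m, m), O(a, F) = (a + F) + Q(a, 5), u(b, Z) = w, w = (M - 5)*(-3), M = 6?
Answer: 1419810849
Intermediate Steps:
w = -3 (w = (6 - 5)*(-3) = 1*(-3) = -3)
u(b, Z) = -3
O(a, F) = 3 + F + a (O(a, F) = (a + F) + 3 = (F + a) + 3 = 3 + F + a)
A(m) = 3 + m (A(m) = 3 + m + (m - m) = 3 + m + 0 = 3 + m)
(22077 + 33102)*(A(u(-10, 5)) + 25731) = (22077 + 33102)*((3 - 3) + 25731) = 55179*(0 + 25731) = 55179*25731 = 1419810849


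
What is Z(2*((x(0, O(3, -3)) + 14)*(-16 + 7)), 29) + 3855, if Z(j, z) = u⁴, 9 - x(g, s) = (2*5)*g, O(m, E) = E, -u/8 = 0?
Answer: 3855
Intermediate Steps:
u = 0 (u = -8*0 = 0)
x(g, s) = 9 - 10*g (x(g, s) = 9 - 2*5*g = 9 - 10*g)
Z(j, z) = 0 (Z(j, z) = 0⁴ = 0)
Z(2*((x(0, O(3, -3)) + 14)*(-16 + 7)), 29) + 3855 = 0 + 3855 = 3855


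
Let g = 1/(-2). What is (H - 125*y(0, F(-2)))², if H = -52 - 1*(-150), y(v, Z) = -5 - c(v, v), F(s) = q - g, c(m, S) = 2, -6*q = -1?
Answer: 946729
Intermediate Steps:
g = -½ ≈ -0.50000
q = ⅙ (q = -⅙*(-1) = ⅙ ≈ 0.16667)
F(s) = ⅔ (F(s) = ⅙ - 1*(-½) = ⅙ + ½ = ⅔)
y(v, Z) = -7 (y(v, Z) = -5 - 1*2 = -5 - 2 = -7)
H = 98 (H = -52 + 150 = 98)
(H - 125*y(0, F(-2)))² = (98 - 125*(-7))² = (98 + 875)² = 973² = 946729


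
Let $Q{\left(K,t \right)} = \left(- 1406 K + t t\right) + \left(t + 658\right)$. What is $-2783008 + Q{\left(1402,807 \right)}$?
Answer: $-4101506$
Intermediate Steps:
$Q{\left(K,t \right)} = 658 + t + t^{2} - 1406 K$ ($Q{\left(K,t \right)} = \left(- 1406 K + t^{2}\right) + \left(658 + t\right) = \left(t^{2} - 1406 K\right) + \left(658 + t\right) = 658 + t + t^{2} - 1406 K$)
$-2783008 + Q{\left(1402,807 \right)} = -2783008 + \left(658 + 807 + 807^{2} - 1971212\right) = -2783008 + \left(658 + 807 + 651249 - 1971212\right) = -2783008 - 1318498 = -4101506$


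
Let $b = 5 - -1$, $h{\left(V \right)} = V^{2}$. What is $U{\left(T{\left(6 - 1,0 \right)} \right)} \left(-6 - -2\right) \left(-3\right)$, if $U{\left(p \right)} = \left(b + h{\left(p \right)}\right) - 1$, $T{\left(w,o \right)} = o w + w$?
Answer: $360$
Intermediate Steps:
$b = 6$ ($b = 5 + 1 = 6$)
$T{\left(w,o \right)} = w + o w$
$U{\left(p \right)} = 5 + p^{2}$ ($U{\left(p \right)} = \left(6 + p^{2}\right) - 1 = 5 + p^{2}$)
$U{\left(T{\left(6 - 1,0 \right)} \right)} \left(-6 - -2\right) \left(-3\right) = \left(5 + \left(\left(6 - 1\right) \left(1 + 0\right)\right)^{2}\right) \left(-6 - -2\right) \left(-3\right) = \left(5 + \left(\left(6 - 1\right) 1\right)^{2}\right) \left(-6 + 2\right) \left(-3\right) = \left(5 + \left(5 \cdot 1\right)^{2}\right) \left(-4\right) \left(-3\right) = \left(5 + 5^{2}\right) \left(-4\right) \left(-3\right) = \left(5 + 25\right) \left(-4\right) \left(-3\right) = 30 \left(-4\right) \left(-3\right) = \left(-120\right) \left(-3\right) = 360$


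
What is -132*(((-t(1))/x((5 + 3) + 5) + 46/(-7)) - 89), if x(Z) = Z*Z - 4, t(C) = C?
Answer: 441568/35 ≈ 12616.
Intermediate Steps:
x(Z) = -4 + Z² (x(Z) = Z² - 4 = -4 + Z²)
-132*(((-t(1))/x((5 + 3) + 5) + 46/(-7)) - 89) = -132*(((-1*1)/(-4 + ((5 + 3) + 5)²) + 46/(-7)) - 89) = -132*((-1/(-4 + (8 + 5)²) + 46*(-⅐)) - 89) = -132*((-1/(-4 + 13²) - 46/7) - 89) = -132*((-1/(-4 + 169) - 46/7) - 89) = -132*((-1/165 - 46/7) - 89) = -132*(-7597/1155 - 89) = -132*(-110392/1155) = 441568/35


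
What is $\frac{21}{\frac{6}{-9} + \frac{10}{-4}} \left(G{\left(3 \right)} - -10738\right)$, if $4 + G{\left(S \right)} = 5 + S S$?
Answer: $- \frac{1354248}{19} \approx -71276.0$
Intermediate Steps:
$G{\left(S \right)} = 1 + S^{2}$ ($G{\left(S \right)} = -4 + \left(5 + S S\right) = -4 + \left(5 + S^{2}\right) = 1 + S^{2}$)
$\frac{21}{\frac{6}{-9} + \frac{10}{-4}} \left(G{\left(3 \right)} - -10738\right) = \frac{21}{\frac{6}{-9} + \frac{10}{-4}} \left(\left(1 + 3^{2}\right) - -10738\right) = \frac{21}{6 \left(- \frac{1}{9}\right) + 10 \left(- \frac{1}{4}\right)} \left(\left(1 + 9\right) + 10738\right) = \frac{21}{- \frac{2}{3} - \frac{5}{2}} \left(10 + 10738\right) = \frac{21}{- \frac{19}{6}} \cdot 10748 = 21 \left(- \frac{6}{19}\right) 10748 = \left(- \frac{126}{19}\right) 10748 = - \frac{1354248}{19}$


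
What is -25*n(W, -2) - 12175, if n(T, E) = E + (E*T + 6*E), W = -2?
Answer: -11925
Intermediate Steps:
n(T, E) = 7*E + E*T (n(T, E) = E + (6*E + E*T) = 7*E + E*T)
-25*n(W, -2) - 12175 = -(-50)*(7 - 2) - 12175 = -(-50)*5 - 12175 = -25*(-10) - 12175 = 250 - 12175 = -11925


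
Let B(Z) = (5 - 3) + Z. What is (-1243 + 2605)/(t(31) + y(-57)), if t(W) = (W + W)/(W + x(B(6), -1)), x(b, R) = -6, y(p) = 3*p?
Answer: -34050/4213 ≈ -8.0821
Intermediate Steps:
B(Z) = 2 + Z
t(W) = 2*W/(-6 + W) (t(W) = (W + W)/(W - 6) = (2*W)/(-6 + W) = 2*W/(-6 + W))
(-1243 + 2605)/(t(31) + y(-57)) = (-1243 + 2605)/(2*31/(-6 + 31) + 3*(-57)) = 1362/(2*31/25 - 171) = 1362/(2*31*(1/25) - 171) = 1362/(62/25 - 171) = 1362/(-4213/25) = 1362*(-25/4213) = -34050/4213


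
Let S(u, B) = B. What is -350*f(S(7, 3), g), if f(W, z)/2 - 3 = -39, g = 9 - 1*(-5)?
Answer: 25200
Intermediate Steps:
g = 14 (g = 9 + 5 = 14)
f(W, z) = -72 (f(W, z) = 6 + 2*(-39) = 6 - 78 = -72)
-350*f(S(7, 3), g) = -350*(-72) = 25200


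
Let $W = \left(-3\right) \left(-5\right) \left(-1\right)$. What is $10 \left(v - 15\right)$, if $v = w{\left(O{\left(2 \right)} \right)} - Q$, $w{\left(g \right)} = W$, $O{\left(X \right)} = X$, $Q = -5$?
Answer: $-250$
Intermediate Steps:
$W = -15$ ($W = 15 \left(-1\right) = -15$)
$w{\left(g \right)} = -15$
$v = -10$ ($v = -15 - -5 = -15 + 5 = -10$)
$10 \left(v - 15\right) = 10 \left(-10 - 15\right) = 10 \left(-25\right) = -250$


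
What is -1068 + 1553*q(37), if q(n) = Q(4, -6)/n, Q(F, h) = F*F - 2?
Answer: -17774/37 ≈ -480.38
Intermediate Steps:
Q(F, h) = -2 + F² (Q(F, h) = F² - 2 = -2 + F²)
q(n) = 14/n (q(n) = (-2 + 4²)/n = (-2 + 16)/n = 14/n)
-1068 + 1553*q(37) = -1068 + 1553*(14/37) = -1068 + 21742/37 = -17774/37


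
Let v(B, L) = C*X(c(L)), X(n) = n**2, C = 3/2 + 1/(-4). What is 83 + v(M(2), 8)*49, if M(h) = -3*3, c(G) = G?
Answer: 4003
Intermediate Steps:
M(h) = -9
C = 5/4 (C = 3*(1/2) + 1*(-1/4) = 3/2 - 1/4 = 5/4 ≈ 1.2500)
v(B, L) = 5*L**2/4
83 + v(M(2), 8)*49 = 83 + ((5/4)*8**2)*49 = 83 + ((5/4)*64)*49 = 83 + 80*49 = 83 + 3920 = 4003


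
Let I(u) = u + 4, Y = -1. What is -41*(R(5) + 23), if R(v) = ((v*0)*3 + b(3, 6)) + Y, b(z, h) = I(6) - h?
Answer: -1066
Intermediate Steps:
I(u) = 4 + u
b(z, h) = 10 - h (b(z, h) = (4 + 6) - h = 10 - h)
R(v) = 3 (R(v) = ((v*0)*3 + (10 - 1*6)) - 1 = (0*3 + (10 - 6)) - 1 = (0 + 4) - 1 = 4 - 1 = 3)
-41*(R(5) + 23) = -41*(3 + 23) = -41*26 = -1066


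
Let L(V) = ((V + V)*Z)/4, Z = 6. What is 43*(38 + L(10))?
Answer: 2924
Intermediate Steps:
L(V) = 3*V (L(V) = ((V + V)*6)/4 = ((2*V)*6)*(¼) = (12*V)*(¼) = 3*V)
43*(38 + L(10)) = 43*(38 + 3*10) = 43*(38 + 30) = 43*68 = 2924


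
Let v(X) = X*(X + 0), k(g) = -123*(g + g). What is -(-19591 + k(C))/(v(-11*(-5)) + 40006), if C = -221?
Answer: -34775/43031 ≈ -0.80814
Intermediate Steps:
k(g) = -246*g
v(X) = X² (v(X) = X*X = X²)
-(-19591 + k(C))/(v(-11*(-5)) + 40006) = -(-19591 - 246*(-221))/((-11*(-5))² + 40006) = -(-19591 + 54366)/(55² + 40006) = -34775/(3025 + 40006) = -34775/43031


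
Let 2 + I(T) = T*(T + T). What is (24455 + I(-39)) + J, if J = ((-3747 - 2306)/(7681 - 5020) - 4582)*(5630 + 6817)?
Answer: -50588246430/887 ≈ -5.7033e+7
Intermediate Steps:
I(T) = -2 + 2*T**2 (I(T) = -2 + T*(T + T) = -2 + T*(2*T) = -2 + 2*T**2)
J = -50612634495/887 (J = (-6053/2661 - 4582)*12447 = -12198755/2661*12447 = -50612634495/887 ≈ -5.7060e+7)
(24455 + I(-39)) + J = (24455 + (-2 + 2*(-39)**2)) - 50612634495/887 = (24455 + (-2 + 2*1521)) - 50612634495/887 = (24455 + (-2 + 3042)) - 50612634495/887 = (24455 + 3040) - 50612634495/887 = 27495 - 50612634495/887 = -50588246430/887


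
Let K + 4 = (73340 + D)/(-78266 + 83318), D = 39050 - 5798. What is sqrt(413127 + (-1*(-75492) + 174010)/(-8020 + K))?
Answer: sqrt(2637742609123318158)/2526916 ≈ 642.73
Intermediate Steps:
D = 33252
K = 21596/1263 (K = -4 + (73340 + 33252)/(-78266 + 83318) = -4 + 106592/5052 = -4 + 106592*(1/5052) = -4 + 26648/1263 = 21596/1263 ≈ 17.099)
sqrt(413127 + (-1*(-75492) + 174010)/(-8020 + K)) = sqrt(413127 + (-1*(-75492) + 174010)/(-8020 + 21596/1263)) = sqrt(413127 + (75492 + 174010)/(-10107664/1263)) = sqrt(413127 + 249502*(-1263/10107664)) = sqrt(413127 - 157560513/5053832) = sqrt(2087716892151/5053832) = sqrt(2637742609123318158)/2526916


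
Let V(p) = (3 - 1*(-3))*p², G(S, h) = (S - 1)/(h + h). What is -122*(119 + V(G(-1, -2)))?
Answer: -14701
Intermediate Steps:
G(S, h) = (-1 + S)/(2*h) (G(S, h) = (-1 + S)/((2*h)) = (-1 + S)*(1/(2*h)) = (-1 + S)/(2*h))
V(p) = 6*p² (V(p) = (3 + 3)*p² = 6*p²)
-122*(119 + V(G(-1, -2))) = -122*(119 + 6*((½)*(-1 - 1)/(-2))²) = -122*(119 + 6*((½)*(-½)*(-2))²) = -122*(119 + 6*(½)²) = -122*(119 + 6*(¼)) = -122*(119 + 3/2) = -122*241/2 = -14701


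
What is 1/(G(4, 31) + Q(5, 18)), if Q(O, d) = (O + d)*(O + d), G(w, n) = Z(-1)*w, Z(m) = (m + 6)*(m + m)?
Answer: 1/489 ≈ 0.0020450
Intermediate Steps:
Z(m) = 2*m*(6 + m) (Z(m) = (6 + m)*(2*m) = 2*m*(6 + m))
G(w, n) = -10*w (G(w, n) = (2*(-1)*(6 - 1))*w = (2*(-1)*5)*w = -10*w)
Q(O, d) = (O + d)²
1/(G(4, 31) + Q(5, 18)) = 1/(-10*4 + (5 + 18)²) = 1/(-40 + 23²) = 1/(-40 + 529) = 1/489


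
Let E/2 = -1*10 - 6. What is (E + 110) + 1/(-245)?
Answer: 19109/245 ≈ 77.996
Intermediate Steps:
E = -32 (E = 2*(-1*10 - 6) = 2*(-10 - 6) = 2*(-16) = -32)
(E + 110) + 1/(-245) = (-32 + 110) + 1/(-245) = 78 - 1/245 = 19109/245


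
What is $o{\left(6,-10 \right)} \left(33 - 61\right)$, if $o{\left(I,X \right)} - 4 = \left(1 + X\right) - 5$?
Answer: $280$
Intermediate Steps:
$o{\left(I,X \right)} = X$ ($o{\left(I,X \right)} = 4 + \left(\left(1 + X\right) - 5\right) = 4 + \left(-4 + X\right) = X$)
$o{\left(6,-10 \right)} \left(33 - 61\right) = - 10 \left(33 - 61\right) = \left(-10\right) \left(-28\right) = 280$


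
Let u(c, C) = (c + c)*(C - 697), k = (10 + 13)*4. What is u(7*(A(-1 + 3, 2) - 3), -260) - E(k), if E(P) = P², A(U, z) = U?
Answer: 4934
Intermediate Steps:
k = 92 (k = 23*4 = 92)
u(c, C) = 2*c*(-697 + C) (u(c, C) = (2*c)*(-697 + C) = 2*c*(-697 + C))
u(7*(A(-1 + 3, 2) - 3), -260) - E(k) = 2*(7*((-1 + 3) - 3))*(-697 - 260) - 1*92² = 2*(7*(2 - 3))*(-957) - 1*8464 = 2*(7*(-1))*(-957) - 8464 = 2*(-7)*(-957) - 8464 = 13398 - 8464 = 4934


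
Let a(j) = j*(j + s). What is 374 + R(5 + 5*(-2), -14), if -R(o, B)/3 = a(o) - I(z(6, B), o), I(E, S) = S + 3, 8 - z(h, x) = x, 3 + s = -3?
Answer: 203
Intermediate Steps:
s = -6 (s = -3 - 3 = -6)
a(j) = j*(-6 + j) (a(j) = j*(j - 6) = j*(-6 + j))
z(h, x) = 8 - x
I(E, S) = 3 + S
R(o, B) = 9 + 3*o - 3*o*(-6 + o) (R(o, B) = -3*(o*(-6 + o) - (3 + o)) = -3*(o*(-6 + o) + (-3 - o)) = -3*(-3 - o + o*(-6 + o)) = 9 + 3*o - 3*o*(-6 + o))
374 + R(5 + 5*(-2), -14) = 374 + (9 + 3*(5 + 5*(-2)) - 3*(5 + 5*(-2))*(-6 + (5 + 5*(-2)))) = 374 + (9 + 3*(5 - 10) - 3*(5 - 10)*(-6 + (5 - 10))) = 374 + (9 + 3*(-5) - 3*(-5)*(-6 - 5)) = 374 + (9 - 15 - 3*(-5)*(-11)) = 374 + (9 - 15 - 165) = 374 - 171 = 203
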